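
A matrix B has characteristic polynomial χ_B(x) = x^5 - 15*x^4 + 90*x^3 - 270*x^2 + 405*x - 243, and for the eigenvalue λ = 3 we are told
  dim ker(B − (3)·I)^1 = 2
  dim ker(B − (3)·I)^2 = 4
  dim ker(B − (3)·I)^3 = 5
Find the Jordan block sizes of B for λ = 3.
Block sizes for λ = 3: [3, 2]

From the dimensions of kernels of powers, the number of Jordan blocks of size at least j is d_j − d_{j−1} where d_j = dim ker(N^j) (with d_0 = 0). Computing the differences gives [2, 2, 1].
The number of blocks of size exactly k is (#blocks of size ≥ k) − (#blocks of size ≥ k + 1), so the partition is: 1 block(s) of size 2, 1 block(s) of size 3.
In nonincreasing order the block sizes are [3, 2].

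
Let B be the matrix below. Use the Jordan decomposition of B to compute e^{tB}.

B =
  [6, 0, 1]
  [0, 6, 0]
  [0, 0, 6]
e^{tB} =
  [exp(6*t), 0, t*exp(6*t)]
  [0, exp(6*t), 0]
  [0, 0, exp(6*t)]

Strategy: write B = P · J · P⁻¹ where J is a Jordan canonical form, so e^{tB} = P · e^{tJ} · P⁻¹, and e^{tJ} can be computed block-by-block.

B has Jordan form
J =
  [6, 1, 0]
  [0, 6, 0]
  [0, 0, 6]
(up to reordering of blocks).

Per-block formulas:
  For a 2×2 Jordan block J_2(6): exp(t · J_2(6)) = e^(6t)·(I + t·N), where N is the 2×2 nilpotent shift.
  For a 1×1 block at λ = 6: exp(t · [6]) = [e^(6t)].

After assembling e^{tJ} and conjugating by P, we get:

e^{tB} =
  [exp(6*t), 0, t*exp(6*t)]
  [0, exp(6*t), 0]
  [0, 0, exp(6*t)]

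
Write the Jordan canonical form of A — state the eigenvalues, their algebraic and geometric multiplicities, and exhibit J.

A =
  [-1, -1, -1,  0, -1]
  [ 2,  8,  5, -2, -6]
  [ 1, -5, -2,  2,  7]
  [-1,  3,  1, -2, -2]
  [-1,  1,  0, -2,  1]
J_3(0) ⊕ J_2(2)

The characteristic polynomial is
  det(x·I − A) = x^5 - 4*x^4 + 4*x^3 = x^3*(x - 2)^2

Eigenvalues and multiplicities (the geometric multiplicity of λ is n − rank(A − λI), which equals the number of Jordan blocks for λ):
  λ = 0: algebraic multiplicity = 3, geometric multiplicity = 1
  λ = 2: algebraic multiplicity = 2, geometric multiplicity = 1

Determining the block sizes for each eigenvalue:
  λ = 0: one block (gm = 1), so the single block has size am = 3 → block sizes [3]
  λ = 2: one block (gm = 1), so the single block has size am = 2 → block sizes [2]

Assembling the blocks gives a Jordan form
J =
  [0, 1, 0, 0, 0]
  [0, 0, 1, 0, 0]
  [0, 0, 0, 0, 0]
  [0, 0, 0, 2, 1]
  [0, 0, 0, 0, 2]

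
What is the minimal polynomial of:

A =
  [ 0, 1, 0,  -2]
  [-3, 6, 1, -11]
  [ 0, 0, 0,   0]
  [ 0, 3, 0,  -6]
x^3

The characteristic polynomial is χ_A(x) = x^4, so the eigenvalues are known. The minimal polynomial is
  m_A(x) = Π_λ (x − λ)^{k_λ}
where k_λ is the size of the *largest* Jordan block for λ (equivalently, the smallest k with (A − λI)^k v = 0 for every generalised eigenvector v of λ).

  λ = 0: largest Jordan block has size 3, contributing (x − 0)^3

So m_A(x) = x^3 = x^3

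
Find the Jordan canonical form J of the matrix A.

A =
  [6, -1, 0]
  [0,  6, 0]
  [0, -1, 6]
J_2(6) ⊕ J_1(6)

The characteristic polynomial is
  det(x·I − A) = x^3 - 18*x^2 + 108*x - 216 = (x - 6)^3

Eigenvalues and multiplicities (the geometric multiplicity of λ is n − rank(A − λI), which equals the number of Jordan blocks for λ):
  λ = 6: algebraic multiplicity = 3, geometric multiplicity = 2

Determining the block sizes for each eigenvalue:
  λ = 6: 2 blocks summing to 3 forces exactly one block of size 2 and the rest size 1 → block sizes [2, 1]

Assembling the blocks gives a Jordan form
J =
  [6, 1, 0]
  [0, 6, 0]
  [0, 0, 6]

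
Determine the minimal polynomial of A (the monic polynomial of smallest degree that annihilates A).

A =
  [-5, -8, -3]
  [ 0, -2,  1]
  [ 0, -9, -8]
x^3 + 15*x^2 + 75*x + 125

The characteristic polynomial is χ_A(x) = (x + 5)^3, so the eigenvalues are known. The minimal polynomial is
  m_A(x) = Π_λ (x − λ)^{k_λ}
where k_λ is the size of the *largest* Jordan block for λ (equivalently, the smallest k with (A − λI)^k v = 0 for every generalised eigenvector v of λ).

  λ = -5: largest Jordan block has size 3, contributing (x + 5)^3

So m_A(x) = (x + 5)^3 = x^3 + 15*x^2 + 75*x + 125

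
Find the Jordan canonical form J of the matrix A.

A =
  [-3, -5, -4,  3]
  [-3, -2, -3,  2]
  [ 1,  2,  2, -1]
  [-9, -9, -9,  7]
J_2(1) ⊕ J_2(1)

The characteristic polynomial is
  det(x·I − A) = x^4 - 4*x^3 + 6*x^2 - 4*x + 1 = (x - 1)^4

Eigenvalues and multiplicities (the geometric multiplicity of λ is n − rank(A − λI), which equals the number of Jordan blocks for λ):
  λ = 1: algebraic multiplicity = 4, geometric multiplicity = 2

Determining the block sizes for each eigenvalue:
  λ = 1: with am = 4 and gm = 2, the partition is not yet determined (e.g. several partitions of 4 into 2 parts exist). Let N = A − (1)·I. Computing rank(N^1) = 2, rank(N^2) = 0; the number of blocks of size ≥ j is rank(N^{j−1}) − rank(N^j), giving [2, 2]. So we have 2 block(s) of size 2 → block sizes [2, 2]

Assembling the blocks gives a Jordan form
J =
  [1, 1, 0, 0]
  [0, 1, 0, 0]
  [0, 0, 1, 1]
  [0, 0, 0, 1]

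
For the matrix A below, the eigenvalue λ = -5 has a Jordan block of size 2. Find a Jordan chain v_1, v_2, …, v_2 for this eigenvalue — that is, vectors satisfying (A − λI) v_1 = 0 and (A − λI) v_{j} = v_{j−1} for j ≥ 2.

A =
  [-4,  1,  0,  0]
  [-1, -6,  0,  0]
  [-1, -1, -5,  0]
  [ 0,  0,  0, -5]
A Jordan chain for λ = -5 of length 2:
v_1 = (1, -1, -1, 0)ᵀ
v_2 = (1, 0, 0, 0)ᵀ

Let N = A − (-5)·I. We want v_2 with N^2 v_2 = 0 but N^1 v_2 ≠ 0; then v_{j-1} := N · v_j for j = 2, …, 2.

Pick v_2 = (1, 0, 0, 0)ᵀ.
Then v_1 = N · v_2 = (1, -1, -1, 0)ᵀ.

Sanity check: (A − (-5)·I) v_1 = (0, 0, 0, 0)ᵀ = 0. ✓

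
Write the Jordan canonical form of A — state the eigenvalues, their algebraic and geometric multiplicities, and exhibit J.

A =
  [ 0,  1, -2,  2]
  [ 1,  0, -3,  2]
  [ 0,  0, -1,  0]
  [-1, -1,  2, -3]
J_3(-1) ⊕ J_1(-1)

The characteristic polynomial is
  det(x·I − A) = x^4 + 4*x^3 + 6*x^2 + 4*x + 1 = (x + 1)^4

Eigenvalues and multiplicities (the geometric multiplicity of λ is n − rank(A − λI), which equals the number of Jordan blocks for λ):
  λ = -1: algebraic multiplicity = 4, geometric multiplicity = 2

Determining the block sizes for each eigenvalue:
  λ = -1: with am = 4 and gm = 2, the partition is not yet determined (e.g. several partitions of 4 into 2 parts exist). Let N = A − (-1)·I. Computing rank(N^1) = 2, rank(N^2) = 1, rank(N^3) = 0; the number of blocks of size ≥ j is rank(N^{j−1}) − rank(N^j), giving [2, 1, 1]. So we have 1 block(s) of size 3, 1 block(s) of size 1 → block sizes [3, 1]

Assembling the blocks gives a Jordan form
J =
  [-1,  1,  0,  0]
  [ 0, -1,  1,  0]
  [ 0,  0, -1,  0]
  [ 0,  0,  0, -1]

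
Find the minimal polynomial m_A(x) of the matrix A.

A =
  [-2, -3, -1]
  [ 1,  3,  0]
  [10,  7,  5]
x^3 - 6*x^2 + 12*x - 8

The characteristic polynomial is χ_A(x) = (x - 2)^3, so the eigenvalues are known. The minimal polynomial is
  m_A(x) = Π_λ (x − λ)^{k_λ}
where k_λ is the size of the *largest* Jordan block for λ (equivalently, the smallest k with (A − λI)^k v = 0 for every generalised eigenvector v of λ).

  λ = 2: largest Jordan block has size 3, contributing (x − 2)^3

So m_A(x) = (x - 2)^3 = x^3 - 6*x^2 + 12*x - 8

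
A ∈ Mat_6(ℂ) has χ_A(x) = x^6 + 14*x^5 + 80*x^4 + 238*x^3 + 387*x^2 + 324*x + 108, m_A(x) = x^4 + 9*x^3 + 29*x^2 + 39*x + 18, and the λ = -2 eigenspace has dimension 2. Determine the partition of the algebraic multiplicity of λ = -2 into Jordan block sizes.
Block sizes for λ = -2: [1, 1]

Step 1 — from the characteristic polynomial, algebraic multiplicity of λ = -2 is 2. From dim ker(A − (-2)·I) = 2, there are exactly 2 Jordan blocks for λ = -2.
Step 2 — from the minimal polynomial, the factor (x + 2) tells us the largest block for λ = -2 has size 1.
Step 3 — with total size 2, 2 blocks, and largest block 1, the block sizes (in nonincreasing order) are [1, 1].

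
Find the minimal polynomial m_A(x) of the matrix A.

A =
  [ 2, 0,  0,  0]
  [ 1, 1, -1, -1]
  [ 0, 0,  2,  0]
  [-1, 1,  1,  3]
x^2 - 4*x + 4

The characteristic polynomial is χ_A(x) = (x - 2)^4, so the eigenvalues are known. The minimal polynomial is
  m_A(x) = Π_λ (x − λ)^{k_λ}
where k_λ is the size of the *largest* Jordan block for λ (equivalently, the smallest k with (A − λI)^k v = 0 for every generalised eigenvector v of λ).

  λ = 2: largest Jordan block has size 2, contributing (x − 2)^2

So m_A(x) = (x - 2)^2 = x^2 - 4*x + 4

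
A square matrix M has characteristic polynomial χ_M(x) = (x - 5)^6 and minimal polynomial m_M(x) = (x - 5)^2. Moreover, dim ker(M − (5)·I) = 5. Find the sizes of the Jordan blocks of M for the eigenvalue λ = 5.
Block sizes for λ = 5: [2, 1, 1, 1, 1]

Step 1 — from the characteristic polynomial, algebraic multiplicity of λ = 5 is 6. From dim ker(M − (5)·I) = 5, there are exactly 5 Jordan blocks for λ = 5.
Step 2 — from the minimal polynomial, the factor (x − 5)^2 tells us the largest block for λ = 5 has size 2.
Step 3 — with total size 6, 5 blocks, and largest block 2, the block sizes (in nonincreasing order) are [2, 1, 1, 1, 1].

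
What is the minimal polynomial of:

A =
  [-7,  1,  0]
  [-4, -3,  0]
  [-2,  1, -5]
x^2 + 10*x + 25

The characteristic polynomial is χ_A(x) = (x + 5)^3, so the eigenvalues are known. The minimal polynomial is
  m_A(x) = Π_λ (x − λ)^{k_λ}
where k_λ is the size of the *largest* Jordan block for λ (equivalently, the smallest k with (A − λI)^k v = 0 for every generalised eigenvector v of λ).

  λ = -5: largest Jordan block has size 2, contributing (x + 5)^2

So m_A(x) = (x + 5)^2 = x^2 + 10*x + 25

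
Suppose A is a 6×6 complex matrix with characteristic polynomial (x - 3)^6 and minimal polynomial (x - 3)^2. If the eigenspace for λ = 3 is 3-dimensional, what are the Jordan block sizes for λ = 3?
Block sizes for λ = 3: [2, 2, 2]

Step 1 — from the characteristic polynomial, algebraic multiplicity of λ = 3 is 6. From dim ker(A − (3)·I) = 3, there are exactly 3 Jordan blocks for λ = 3.
Step 2 — from the minimal polynomial, the factor (x − 3)^2 tells us the largest block for λ = 3 has size 2.
Step 3 — with total size 6, 3 blocks, and largest block 2, the block sizes (in nonincreasing order) are [2, 2, 2].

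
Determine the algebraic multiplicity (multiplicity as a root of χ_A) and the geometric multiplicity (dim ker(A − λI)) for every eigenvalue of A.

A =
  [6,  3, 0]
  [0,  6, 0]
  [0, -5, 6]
λ = 6: alg = 3, geom = 2

Step 1 — factor the characteristic polynomial to read off the algebraic multiplicities:
  χ_A(x) = (x - 6)^3

Step 2 — compute geometric multiplicities via the rank-nullity identity g(λ) = n − rank(A − λI):
  rank(A − (6)·I) = 1, so dim ker(A − (6)·I) = n − 1 = 2

Summary:
  λ = 6: algebraic multiplicity = 3, geometric multiplicity = 2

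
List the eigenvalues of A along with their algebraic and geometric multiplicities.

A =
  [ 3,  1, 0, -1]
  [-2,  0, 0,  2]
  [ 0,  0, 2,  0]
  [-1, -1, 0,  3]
λ = 2: alg = 4, geom = 3

Step 1 — factor the characteristic polynomial to read off the algebraic multiplicities:
  χ_A(x) = (x - 2)^4

Step 2 — compute geometric multiplicities via the rank-nullity identity g(λ) = n − rank(A − λI):
  rank(A − (2)·I) = 1, so dim ker(A − (2)·I) = n − 1 = 3

Summary:
  λ = 2: algebraic multiplicity = 4, geometric multiplicity = 3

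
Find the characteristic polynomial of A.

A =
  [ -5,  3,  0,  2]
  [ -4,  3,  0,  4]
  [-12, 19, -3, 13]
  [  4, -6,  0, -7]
x^4 + 12*x^3 + 54*x^2 + 108*x + 81

Expanding det(x·I − A) (e.g. by cofactor expansion or by noting that A is similar to its Jordan form J, which has the same characteristic polynomial as A) gives
  χ_A(x) = x^4 + 12*x^3 + 54*x^2 + 108*x + 81
which factors as (x + 3)^4. The eigenvalues (with algebraic multiplicities) are λ = -3 with multiplicity 4.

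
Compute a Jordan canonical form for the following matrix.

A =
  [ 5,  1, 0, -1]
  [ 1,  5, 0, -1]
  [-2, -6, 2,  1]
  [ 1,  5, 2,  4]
J_3(4) ⊕ J_1(4)

The characteristic polynomial is
  det(x·I − A) = x^4 - 16*x^3 + 96*x^2 - 256*x + 256 = (x - 4)^4

Eigenvalues and multiplicities (the geometric multiplicity of λ is n − rank(A − λI), which equals the number of Jordan blocks for λ):
  λ = 4: algebraic multiplicity = 4, geometric multiplicity = 2

Determining the block sizes for each eigenvalue:
  λ = 4: with am = 4 and gm = 2, the partition is not yet determined (e.g. several partitions of 4 into 2 parts exist). Let N = A − (4)·I. Computing rank(N^1) = 2, rank(N^2) = 1, rank(N^3) = 0; the number of blocks of size ≥ j is rank(N^{j−1}) − rank(N^j), giving [2, 1, 1]. So we have 1 block(s) of size 3, 1 block(s) of size 1 → block sizes [3, 1]

Assembling the blocks gives a Jordan form
J =
  [4, 1, 0, 0]
  [0, 4, 1, 0]
  [0, 0, 4, 0]
  [0, 0, 0, 4]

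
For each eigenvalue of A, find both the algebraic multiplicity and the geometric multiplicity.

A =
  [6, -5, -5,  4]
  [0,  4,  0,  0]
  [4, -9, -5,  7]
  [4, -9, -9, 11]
λ = 4: alg = 4, geom = 2

Step 1 — factor the characteristic polynomial to read off the algebraic multiplicities:
  χ_A(x) = (x - 4)^4

Step 2 — compute geometric multiplicities via the rank-nullity identity g(λ) = n − rank(A − λI):
  rank(A − (4)·I) = 2, so dim ker(A − (4)·I) = n − 2 = 2

Summary:
  λ = 4: algebraic multiplicity = 4, geometric multiplicity = 2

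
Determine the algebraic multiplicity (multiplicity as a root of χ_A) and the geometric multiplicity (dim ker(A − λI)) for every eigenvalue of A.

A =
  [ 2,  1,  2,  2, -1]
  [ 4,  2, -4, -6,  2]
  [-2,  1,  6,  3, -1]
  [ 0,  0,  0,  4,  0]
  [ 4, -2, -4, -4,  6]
λ = 4: alg = 5, geom = 3

Step 1 — factor the characteristic polynomial to read off the algebraic multiplicities:
  χ_A(x) = (x - 4)^5

Step 2 — compute geometric multiplicities via the rank-nullity identity g(λ) = n − rank(A − λI):
  rank(A − (4)·I) = 2, so dim ker(A − (4)·I) = n − 2 = 3

Summary:
  λ = 4: algebraic multiplicity = 5, geometric multiplicity = 3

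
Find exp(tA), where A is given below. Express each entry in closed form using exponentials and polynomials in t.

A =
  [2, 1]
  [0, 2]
e^{tA} =
  [exp(2*t), t*exp(2*t)]
  [0, exp(2*t)]

Strategy: write A = P · J · P⁻¹ where J is a Jordan canonical form, so e^{tA} = P · e^{tJ} · P⁻¹, and e^{tJ} can be computed block-by-block.

A has Jordan form
J =
  [2, 1]
  [0, 2]
(up to reordering of blocks).

Per-block formulas:
  For a 2×2 Jordan block J_2(2): exp(t · J_2(2)) = e^(2t)·(I + t·N), where N is the 2×2 nilpotent shift.

After assembling e^{tJ} and conjugating by P, we get:

e^{tA} =
  [exp(2*t), t*exp(2*t)]
  [0, exp(2*t)]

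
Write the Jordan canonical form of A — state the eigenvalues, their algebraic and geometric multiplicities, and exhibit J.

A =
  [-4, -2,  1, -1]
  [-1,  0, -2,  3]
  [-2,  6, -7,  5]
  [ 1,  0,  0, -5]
J_3(-4) ⊕ J_1(-4)

The characteristic polynomial is
  det(x·I − A) = x^4 + 16*x^3 + 96*x^2 + 256*x + 256 = (x + 4)^4

Eigenvalues and multiplicities (the geometric multiplicity of λ is n − rank(A − λI), which equals the number of Jordan blocks for λ):
  λ = -4: algebraic multiplicity = 4, geometric multiplicity = 2

Determining the block sizes for each eigenvalue:
  λ = -4: with am = 4 and gm = 2, the partition is not yet determined (e.g. several partitions of 4 into 2 parts exist). Let N = A − (-4)·I. Computing rank(N^1) = 2, rank(N^2) = 1, rank(N^3) = 0; the number of blocks of size ≥ j is rank(N^{j−1}) − rank(N^j), giving [2, 1, 1]. So we have 1 block(s) of size 3, 1 block(s) of size 1 → block sizes [3, 1]

Assembling the blocks gives a Jordan form
J =
  [-4,  1,  0,  0]
  [ 0, -4,  1,  0]
  [ 0,  0, -4,  0]
  [ 0,  0,  0, -4]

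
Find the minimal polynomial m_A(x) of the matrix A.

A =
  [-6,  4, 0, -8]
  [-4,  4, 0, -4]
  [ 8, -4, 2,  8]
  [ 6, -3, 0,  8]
x^2 - 4*x + 4

The characteristic polynomial is χ_A(x) = (x - 2)^4, so the eigenvalues are known. The minimal polynomial is
  m_A(x) = Π_λ (x − λ)^{k_λ}
where k_λ is the size of the *largest* Jordan block for λ (equivalently, the smallest k with (A − λI)^k v = 0 for every generalised eigenvector v of λ).

  λ = 2: largest Jordan block has size 2, contributing (x − 2)^2

So m_A(x) = (x - 2)^2 = x^2 - 4*x + 4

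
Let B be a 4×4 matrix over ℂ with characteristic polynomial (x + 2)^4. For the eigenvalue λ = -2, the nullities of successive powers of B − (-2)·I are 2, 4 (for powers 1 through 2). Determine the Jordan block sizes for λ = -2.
Block sizes for λ = -2: [2, 2]

From the dimensions of kernels of powers, the number of Jordan blocks of size at least j is d_j − d_{j−1} where d_j = dim ker(N^j) (with d_0 = 0). Computing the differences gives [2, 2].
The number of blocks of size exactly k is (#blocks of size ≥ k) − (#blocks of size ≥ k + 1), so the partition is: 2 block(s) of size 2.
In nonincreasing order the block sizes are [2, 2].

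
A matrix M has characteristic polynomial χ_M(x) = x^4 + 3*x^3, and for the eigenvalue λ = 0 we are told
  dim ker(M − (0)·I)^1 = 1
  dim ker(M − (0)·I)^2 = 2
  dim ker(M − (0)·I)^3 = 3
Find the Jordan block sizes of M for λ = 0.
Block sizes for λ = 0: [3]

From the dimensions of kernels of powers, the number of Jordan blocks of size at least j is d_j − d_{j−1} where d_j = dim ker(N^j) (with d_0 = 0). Computing the differences gives [1, 1, 1].
The number of blocks of size exactly k is (#blocks of size ≥ k) − (#blocks of size ≥ k + 1), so the partition is: 1 block(s) of size 3.
In nonincreasing order the block sizes are [3].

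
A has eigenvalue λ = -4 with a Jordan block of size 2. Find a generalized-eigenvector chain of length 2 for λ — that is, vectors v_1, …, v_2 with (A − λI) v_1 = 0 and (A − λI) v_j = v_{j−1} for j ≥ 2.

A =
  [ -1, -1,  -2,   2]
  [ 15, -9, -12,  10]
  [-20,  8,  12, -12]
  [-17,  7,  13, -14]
A Jordan chain for λ = -4 of length 2:
v_1 = (1, 1, 0, -1)ᵀ
v_2 = (2, 1, 2, 0)ᵀ

Let N = A − (-4)·I. We want v_2 with N^2 v_2 = 0 but N^1 v_2 ≠ 0; then v_{j-1} := N · v_j for j = 2, …, 2.

Pick v_2 = (2, 1, 2, 0)ᵀ.
Then v_1 = N · v_2 = (1, 1, 0, -1)ᵀ.

Sanity check: (A − (-4)·I) v_1 = (0, 0, 0, 0)ᵀ = 0. ✓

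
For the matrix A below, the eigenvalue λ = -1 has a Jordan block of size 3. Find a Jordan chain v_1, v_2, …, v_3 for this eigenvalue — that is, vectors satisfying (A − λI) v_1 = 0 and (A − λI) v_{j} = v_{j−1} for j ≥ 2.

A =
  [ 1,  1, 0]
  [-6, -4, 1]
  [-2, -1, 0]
A Jordan chain for λ = -1 of length 3:
v_1 = (-2, 4, 0)ᵀ
v_2 = (2, -6, -2)ᵀ
v_3 = (1, 0, 0)ᵀ

Let N = A − (-1)·I. We want v_3 with N^3 v_3 = 0 but N^2 v_3 ≠ 0; then v_{j-1} := N · v_j for j = 3, …, 2.

Pick v_3 = (1, 0, 0)ᵀ.
Then v_2 = N · v_3 = (2, -6, -2)ᵀ.
Then v_1 = N · v_2 = (-2, 4, 0)ᵀ.

Sanity check: (A − (-1)·I) v_1 = (0, 0, 0)ᵀ = 0. ✓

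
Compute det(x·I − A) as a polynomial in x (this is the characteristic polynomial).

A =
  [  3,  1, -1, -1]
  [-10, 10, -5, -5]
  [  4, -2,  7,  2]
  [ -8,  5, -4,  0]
x^4 - 20*x^3 + 150*x^2 - 500*x + 625

Expanding det(x·I − A) (e.g. by cofactor expansion or by noting that A is similar to its Jordan form J, which has the same characteristic polynomial as A) gives
  χ_A(x) = x^4 - 20*x^3 + 150*x^2 - 500*x + 625
which factors as (x - 5)^4. The eigenvalues (with algebraic multiplicities) are λ = 5 with multiplicity 4.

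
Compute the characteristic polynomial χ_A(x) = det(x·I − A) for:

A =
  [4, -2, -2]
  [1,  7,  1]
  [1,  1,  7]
x^3 - 18*x^2 + 108*x - 216

Expanding det(x·I − A) (e.g. by cofactor expansion or by noting that A is similar to its Jordan form J, which has the same characteristic polynomial as A) gives
  χ_A(x) = x^3 - 18*x^2 + 108*x - 216
which factors as (x - 6)^3. The eigenvalues (with algebraic multiplicities) are λ = 6 with multiplicity 3.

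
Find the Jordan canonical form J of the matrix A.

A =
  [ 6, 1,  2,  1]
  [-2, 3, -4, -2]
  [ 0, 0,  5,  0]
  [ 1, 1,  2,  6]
J_2(5) ⊕ J_1(5) ⊕ J_1(5)

The characteristic polynomial is
  det(x·I − A) = x^4 - 20*x^3 + 150*x^2 - 500*x + 625 = (x - 5)^4

Eigenvalues and multiplicities (the geometric multiplicity of λ is n − rank(A − λI), which equals the number of Jordan blocks for λ):
  λ = 5: algebraic multiplicity = 4, geometric multiplicity = 3

Determining the block sizes for each eigenvalue:
  λ = 5: 3 blocks summing to 4 forces exactly one block of size 2 and the rest size 1 → block sizes [2, 1, 1]

Assembling the blocks gives a Jordan form
J =
  [5, 1, 0, 0]
  [0, 5, 0, 0]
  [0, 0, 5, 0]
  [0, 0, 0, 5]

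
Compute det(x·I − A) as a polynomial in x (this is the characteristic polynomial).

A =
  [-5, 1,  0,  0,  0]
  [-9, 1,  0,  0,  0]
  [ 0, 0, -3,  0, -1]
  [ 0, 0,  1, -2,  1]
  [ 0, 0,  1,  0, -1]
x^5 + 10*x^4 + 40*x^3 + 80*x^2 + 80*x + 32

Expanding det(x·I − A) (e.g. by cofactor expansion or by noting that A is similar to its Jordan form J, which has the same characteristic polynomial as A) gives
  χ_A(x) = x^5 + 10*x^4 + 40*x^3 + 80*x^2 + 80*x + 32
which factors as (x + 2)^5. The eigenvalues (with algebraic multiplicities) are λ = -2 with multiplicity 5.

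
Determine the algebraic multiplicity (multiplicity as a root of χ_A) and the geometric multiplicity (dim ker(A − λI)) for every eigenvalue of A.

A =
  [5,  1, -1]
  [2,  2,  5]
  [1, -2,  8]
λ = 5: alg = 3, geom = 1

Step 1 — factor the characteristic polynomial to read off the algebraic multiplicities:
  χ_A(x) = (x - 5)^3

Step 2 — compute geometric multiplicities via the rank-nullity identity g(λ) = n − rank(A − λI):
  rank(A − (5)·I) = 2, so dim ker(A − (5)·I) = n − 2 = 1

Summary:
  λ = 5: algebraic multiplicity = 3, geometric multiplicity = 1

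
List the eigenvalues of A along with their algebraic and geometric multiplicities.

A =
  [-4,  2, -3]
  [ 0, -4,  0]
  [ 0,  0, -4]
λ = -4: alg = 3, geom = 2

Step 1 — factor the characteristic polynomial to read off the algebraic multiplicities:
  χ_A(x) = (x + 4)^3

Step 2 — compute geometric multiplicities via the rank-nullity identity g(λ) = n − rank(A − λI):
  rank(A − (-4)·I) = 1, so dim ker(A − (-4)·I) = n − 1 = 2

Summary:
  λ = -4: algebraic multiplicity = 3, geometric multiplicity = 2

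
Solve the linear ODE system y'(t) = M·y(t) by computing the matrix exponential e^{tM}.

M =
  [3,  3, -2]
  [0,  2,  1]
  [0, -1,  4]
e^{tM} =
  [exp(3*t), -t^2*exp(3*t)/2 + 3*t*exp(3*t), t^2*exp(3*t)/2 - 2*t*exp(3*t)]
  [0, -t*exp(3*t) + exp(3*t), t*exp(3*t)]
  [0, -t*exp(3*t), t*exp(3*t) + exp(3*t)]

Strategy: write M = P · J · P⁻¹ where J is a Jordan canonical form, so e^{tM} = P · e^{tJ} · P⁻¹, and e^{tJ} can be computed block-by-block.

M has Jordan form
J =
  [3, 1, 0]
  [0, 3, 1]
  [0, 0, 3]
(up to reordering of blocks).

Per-block formulas:
  For a 3×3 Jordan block J_3(3): exp(t · J_3(3)) = e^(3t)·(I + t·N + (t^2/2)·N^2), where N is the 3×3 nilpotent shift.

After assembling e^{tJ} and conjugating by P, we get:

e^{tM} =
  [exp(3*t), -t^2*exp(3*t)/2 + 3*t*exp(3*t), t^2*exp(3*t)/2 - 2*t*exp(3*t)]
  [0, -t*exp(3*t) + exp(3*t), t*exp(3*t)]
  [0, -t*exp(3*t), t*exp(3*t) + exp(3*t)]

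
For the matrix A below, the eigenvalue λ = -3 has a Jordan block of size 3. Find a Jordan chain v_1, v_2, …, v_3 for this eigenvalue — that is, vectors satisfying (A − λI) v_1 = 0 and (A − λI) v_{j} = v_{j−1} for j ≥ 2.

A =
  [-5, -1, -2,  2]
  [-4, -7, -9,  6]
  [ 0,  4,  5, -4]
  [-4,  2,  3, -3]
A Jordan chain for λ = -3 of length 3:
v_1 = (1, 2, 0, 2)ᵀ
v_2 = (0, 1, 0, 1)ᵀ
v_3 = (0, 2, -1, 0)ᵀ

Let N = A − (-3)·I. We want v_3 with N^3 v_3 = 0 but N^2 v_3 ≠ 0; then v_{j-1} := N · v_j for j = 3, …, 2.

Pick v_3 = (0, 2, -1, 0)ᵀ.
Then v_2 = N · v_3 = (0, 1, 0, 1)ᵀ.
Then v_1 = N · v_2 = (1, 2, 0, 2)ᵀ.

Sanity check: (A − (-3)·I) v_1 = (0, 0, 0, 0)ᵀ = 0. ✓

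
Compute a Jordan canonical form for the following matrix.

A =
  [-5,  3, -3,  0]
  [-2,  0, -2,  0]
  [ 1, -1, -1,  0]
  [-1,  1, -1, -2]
J_2(-2) ⊕ J_1(-2) ⊕ J_1(-2)

The characteristic polynomial is
  det(x·I − A) = x^4 + 8*x^3 + 24*x^2 + 32*x + 16 = (x + 2)^4

Eigenvalues and multiplicities (the geometric multiplicity of λ is n − rank(A − λI), which equals the number of Jordan blocks for λ):
  λ = -2: algebraic multiplicity = 4, geometric multiplicity = 3

Determining the block sizes for each eigenvalue:
  λ = -2: 3 blocks summing to 4 forces exactly one block of size 2 and the rest size 1 → block sizes [2, 1, 1]

Assembling the blocks gives a Jordan form
J =
  [-2,  1,  0,  0]
  [ 0, -2,  0,  0]
  [ 0,  0, -2,  0]
  [ 0,  0,  0, -2]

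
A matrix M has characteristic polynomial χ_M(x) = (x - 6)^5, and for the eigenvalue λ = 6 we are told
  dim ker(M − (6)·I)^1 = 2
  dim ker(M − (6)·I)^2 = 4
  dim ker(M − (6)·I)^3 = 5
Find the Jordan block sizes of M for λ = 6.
Block sizes for λ = 6: [3, 2]

From the dimensions of kernels of powers, the number of Jordan blocks of size at least j is d_j − d_{j−1} where d_j = dim ker(N^j) (with d_0 = 0). Computing the differences gives [2, 2, 1].
The number of blocks of size exactly k is (#blocks of size ≥ k) − (#blocks of size ≥ k + 1), so the partition is: 1 block(s) of size 2, 1 block(s) of size 3.
In nonincreasing order the block sizes are [3, 2].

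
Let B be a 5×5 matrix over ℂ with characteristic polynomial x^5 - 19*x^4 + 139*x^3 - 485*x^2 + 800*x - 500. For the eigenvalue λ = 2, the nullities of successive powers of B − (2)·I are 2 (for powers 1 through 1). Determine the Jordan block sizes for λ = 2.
Block sizes for λ = 2: [1, 1]

From the dimensions of kernels of powers, the number of Jordan blocks of size at least j is d_j − d_{j−1} where d_j = dim ker(N^j) (with d_0 = 0). Computing the differences gives [2].
The number of blocks of size exactly k is (#blocks of size ≥ k) − (#blocks of size ≥ k + 1), so the partition is: 2 block(s) of size 1.
In nonincreasing order the block sizes are [1, 1].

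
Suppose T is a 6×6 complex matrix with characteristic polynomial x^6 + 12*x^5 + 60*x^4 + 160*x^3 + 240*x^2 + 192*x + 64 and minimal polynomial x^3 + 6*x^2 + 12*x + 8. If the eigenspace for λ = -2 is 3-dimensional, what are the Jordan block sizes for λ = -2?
Block sizes for λ = -2: [3, 2, 1]

Step 1 — from the characteristic polynomial, algebraic multiplicity of λ = -2 is 6. From dim ker(T − (-2)·I) = 3, there are exactly 3 Jordan blocks for λ = -2.
Step 2 — from the minimal polynomial, the factor (x + 2)^3 tells us the largest block for λ = -2 has size 3.
Step 3 — with total size 6, 3 blocks, and largest block 3, the block sizes (in nonincreasing order) are [3, 2, 1].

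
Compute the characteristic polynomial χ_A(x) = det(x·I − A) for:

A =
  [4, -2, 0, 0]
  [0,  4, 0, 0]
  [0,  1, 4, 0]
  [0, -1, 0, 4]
x^4 - 16*x^3 + 96*x^2 - 256*x + 256

Expanding det(x·I − A) (e.g. by cofactor expansion or by noting that A is similar to its Jordan form J, which has the same characteristic polynomial as A) gives
  χ_A(x) = x^4 - 16*x^3 + 96*x^2 - 256*x + 256
which factors as (x - 4)^4. The eigenvalues (with algebraic multiplicities) are λ = 4 with multiplicity 4.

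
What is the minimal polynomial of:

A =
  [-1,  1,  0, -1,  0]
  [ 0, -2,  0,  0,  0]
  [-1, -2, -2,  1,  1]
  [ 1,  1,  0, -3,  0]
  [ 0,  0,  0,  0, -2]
x^2 + 4*x + 4

The characteristic polynomial is χ_A(x) = (x + 2)^5, so the eigenvalues are known. The minimal polynomial is
  m_A(x) = Π_λ (x − λ)^{k_λ}
where k_λ is the size of the *largest* Jordan block for λ (equivalently, the smallest k with (A − λI)^k v = 0 for every generalised eigenvector v of λ).

  λ = -2: largest Jordan block has size 2, contributing (x + 2)^2

So m_A(x) = (x + 2)^2 = x^2 + 4*x + 4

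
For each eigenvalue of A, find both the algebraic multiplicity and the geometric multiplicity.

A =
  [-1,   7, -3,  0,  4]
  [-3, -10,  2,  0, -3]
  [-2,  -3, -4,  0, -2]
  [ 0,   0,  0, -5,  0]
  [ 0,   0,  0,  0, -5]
λ = -5: alg = 5, geom = 3

Step 1 — factor the characteristic polynomial to read off the algebraic multiplicities:
  χ_A(x) = (x + 5)^5

Step 2 — compute geometric multiplicities via the rank-nullity identity g(λ) = n − rank(A − λI):
  rank(A − (-5)·I) = 2, so dim ker(A − (-5)·I) = n − 2 = 3

Summary:
  λ = -5: algebraic multiplicity = 5, geometric multiplicity = 3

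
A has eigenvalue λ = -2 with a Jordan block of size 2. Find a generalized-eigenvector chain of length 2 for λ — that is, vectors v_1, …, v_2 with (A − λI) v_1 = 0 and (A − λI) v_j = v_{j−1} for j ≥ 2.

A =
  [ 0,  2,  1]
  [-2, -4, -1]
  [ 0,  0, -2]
A Jordan chain for λ = -2 of length 2:
v_1 = (2, -2, 0)ᵀ
v_2 = (1, 0, 0)ᵀ

Let N = A − (-2)·I. We want v_2 with N^2 v_2 = 0 but N^1 v_2 ≠ 0; then v_{j-1} := N · v_j for j = 2, …, 2.

Pick v_2 = (1, 0, 0)ᵀ.
Then v_1 = N · v_2 = (2, -2, 0)ᵀ.

Sanity check: (A − (-2)·I) v_1 = (0, 0, 0)ᵀ = 0. ✓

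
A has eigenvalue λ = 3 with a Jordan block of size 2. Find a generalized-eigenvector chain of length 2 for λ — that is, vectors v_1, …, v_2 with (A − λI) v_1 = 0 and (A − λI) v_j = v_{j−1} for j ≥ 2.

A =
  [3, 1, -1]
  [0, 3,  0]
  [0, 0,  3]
A Jordan chain for λ = 3 of length 2:
v_1 = (1, 0, 0)ᵀ
v_2 = (0, 1, 0)ᵀ

Let N = A − (3)·I. We want v_2 with N^2 v_2 = 0 but N^1 v_2 ≠ 0; then v_{j-1} := N · v_j for j = 2, …, 2.

Pick v_2 = (0, 1, 0)ᵀ.
Then v_1 = N · v_2 = (1, 0, 0)ᵀ.

Sanity check: (A − (3)·I) v_1 = (0, 0, 0)ᵀ = 0. ✓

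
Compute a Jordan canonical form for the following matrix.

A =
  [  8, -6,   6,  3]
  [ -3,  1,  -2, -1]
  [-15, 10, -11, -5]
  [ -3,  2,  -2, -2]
J_2(-1) ⊕ J_1(-1) ⊕ J_1(-1)

The characteristic polynomial is
  det(x·I − A) = x^4 + 4*x^3 + 6*x^2 + 4*x + 1 = (x + 1)^4

Eigenvalues and multiplicities (the geometric multiplicity of λ is n − rank(A − λI), which equals the number of Jordan blocks for λ):
  λ = -1: algebraic multiplicity = 4, geometric multiplicity = 3

Determining the block sizes for each eigenvalue:
  λ = -1: 3 blocks summing to 4 forces exactly one block of size 2 and the rest size 1 → block sizes [2, 1, 1]

Assembling the blocks gives a Jordan form
J =
  [-1,  1,  0,  0]
  [ 0, -1,  0,  0]
  [ 0,  0, -1,  0]
  [ 0,  0,  0, -1]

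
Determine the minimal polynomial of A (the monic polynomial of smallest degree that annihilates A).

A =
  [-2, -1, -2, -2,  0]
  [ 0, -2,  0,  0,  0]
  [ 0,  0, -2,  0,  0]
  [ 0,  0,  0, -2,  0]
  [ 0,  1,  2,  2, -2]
x^2 + 4*x + 4

The characteristic polynomial is χ_A(x) = (x + 2)^5, so the eigenvalues are known. The minimal polynomial is
  m_A(x) = Π_λ (x − λ)^{k_λ}
where k_λ is the size of the *largest* Jordan block for λ (equivalently, the smallest k with (A − λI)^k v = 0 for every generalised eigenvector v of λ).

  λ = -2: largest Jordan block has size 2, contributing (x + 2)^2

So m_A(x) = (x + 2)^2 = x^2 + 4*x + 4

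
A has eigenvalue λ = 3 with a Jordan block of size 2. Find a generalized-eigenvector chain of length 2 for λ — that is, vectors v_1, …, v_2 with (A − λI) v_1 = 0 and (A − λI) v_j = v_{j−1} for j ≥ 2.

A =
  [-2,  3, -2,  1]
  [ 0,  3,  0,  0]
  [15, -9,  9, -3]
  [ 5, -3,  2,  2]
A Jordan chain for λ = 3 of length 2:
v_1 = (-5, 0, 15, 5)ᵀ
v_2 = (1, 0, 0, 0)ᵀ

Let N = A − (3)·I. We want v_2 with N^2 v_2 = 0 but N^1 v_2 ≠ 0; then v_{j-1} := N · v_j for j = 2, …, 2.

Pick v_2 = (1, 0, 0, 0)ᵀ.
Then v_1 = N · v_2 = (-5, 0, 15, 5)ᵀ.

Sanity check: (A − (3)·I) v_1 = (0, 0, 0, 0)ᵀ = 0. ✓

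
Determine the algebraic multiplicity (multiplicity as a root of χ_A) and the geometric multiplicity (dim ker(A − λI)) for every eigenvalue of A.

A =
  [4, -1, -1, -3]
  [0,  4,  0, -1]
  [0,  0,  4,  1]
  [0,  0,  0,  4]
λ = 4: alg = 4, geom = 2

Step 1 — factor the characteristic polynomial to read off the algebraic multiplicities:
  χ_A(x) = (x - 4)^4

Step 2 — compute geometric multiplicities via the rank-nullity identity g(λ) = n − rank(A − λI):
  rank(A − (4)·I) = 2, so dim ker(A − (4)·I) = n − 2 = 2

Summary:
  λ = 4: algebraic multiplicity = 4, geometric multiplicity = 2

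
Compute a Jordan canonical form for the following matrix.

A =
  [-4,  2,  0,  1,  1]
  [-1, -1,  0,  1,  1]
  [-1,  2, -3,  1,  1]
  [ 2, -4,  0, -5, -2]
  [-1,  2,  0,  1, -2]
J_2(-3) ⊕ J_1(-3) ⊕ J_1(-3) ⊕ J_1(-3)

The characteristic polynomial is
  det(x·I − A) = x^5 + 15*x^4 + 90*x^3 + 270*x^2 + 405*x + 243 = (x + 3)^5

Eigenvalues and multiplicities (the geometric multiplicity of λ is n − rank(A − λI), which equals the number of Jordan blocks for λ):
  λ = -3: algebraic multiplicity = 5, geometric multiplicity = 4

Determining the block sizes for each eigenvalue:
  λ = -3: 4 blocks summing to 5 forces exactly one block of size 2 and the rest size 1 → block sizes [2, 1, 1, 1]

Assembling the blocks gives a Jordan form
J =
  [-3,  1,  0,  0,  0]
  [ 0, -3,  0,  0,  0]
  [ 0,  0, -3,  0,  0]
  [ 0,  0,  0, -3,  0]
  [ 0,  0,  0,  0, -3]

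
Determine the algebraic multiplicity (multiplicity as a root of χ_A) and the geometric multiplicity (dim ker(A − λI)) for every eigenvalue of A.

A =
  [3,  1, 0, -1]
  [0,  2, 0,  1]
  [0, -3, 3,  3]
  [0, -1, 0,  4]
λ = 3: alg = 4, geom = 3

Step 1 — factor the characteristic polynomial to read off the algebraic multiplicities:
  χ_A(x) = (x - 3)^4

Step 2 — compute geometric multiplicities via the rank-nullity identity g(λ) = n − rank(A − λI):
  rank(A − (3)·I) = 1, so dim ker(A − (3)·I) = n − 1 = 3

Summary:
  λ = 3: algebraic multiplicity = 4, geometric multiplicity = 3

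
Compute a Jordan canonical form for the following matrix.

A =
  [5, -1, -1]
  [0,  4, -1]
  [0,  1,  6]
J_2(5) ⊕ J_1(5)

The characteristic polynomial is
  det(x·I − A) = x^3 - 15*x^2 + 75*x - 125 = (x - 5)^3

Eigenvalues and multiplicities (the geometric multiplicity of λ is n − rank(A − λI), which equals the number of Jordan blocks for λ):
  λ = 5: algebraic multiplicity = 3, geometric multiplicity = 2

Determining the block sizes for each eigenvalue:
  λ = 5: 2 blocks summing to 3 forces exactly one block of size 2 and the rest size 1 → block sizes [2, 1]

Assembling the blocks gives a Jordan form
J =
  [5, 1, 0]
  [0, 5, 0]
  [0, 0, 5]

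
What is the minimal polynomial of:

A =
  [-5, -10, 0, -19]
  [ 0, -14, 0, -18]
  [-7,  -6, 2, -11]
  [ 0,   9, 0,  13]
x^4 + 4*x^3 - 27*x^2 - 70*x + 200

The characteristic polynomial is χ_A(x) = (x - 4)*(x - 2)*(x + 5)^2, so the eigenvalues are known. The minimal polynomial is
  m_A(x) = Π_λ (x − λ)^{k_λ}
where k_λ is the size of the *largest* Jordan block for λ (equivalently, the smallest k with (A − λI)^k v = 0 for every generalised eigenvector v of λ).

  λ = -5: largest Jordan block has size 2, contributing (x + 5)^2
  λ = 2: largest Jordan block has size 1, contributing (x − 2)
  λ = 4: largest Jordan block has size 1, contributing (x − 4)

So m_A(x) = (x - 4)*(x - 2)*(x + 5)^2 = x^4 + 4*x^3 - 27*x^2 - 70*x + 200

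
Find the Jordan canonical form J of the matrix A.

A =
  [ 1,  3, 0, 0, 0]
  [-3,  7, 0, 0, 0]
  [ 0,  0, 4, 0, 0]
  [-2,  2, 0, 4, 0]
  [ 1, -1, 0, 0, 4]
J_2(4) ⊕ J_1(4) ⊕ J_1(4) ⊕ J_1(4)

The characteristic polynomial is
  det(x·I − A) = x^5 - 20*x^4 + 160*x^3 - 640*x^2 + 1280*x - 1024 = (x - 4)^5

Eigenvalues and multiplicities (the geometric multiplicity of λ is n − rank(A − λI), which equals the number of Jordan blocks for λ):
  λ = 4: algebraic multiplicity = 5, geometric multiplicity = 4

Determining the block sizes for each eigenvalue:
  λ = 4: 4 blocks summing to 5 forces exactly one block of size 2 and the rest size 1 → block sizes [2, 1, 1, 1]

Assembling the blocks gives a Jordan form
J =
  [4, 1, 0, 0, 0]
  [0, 4, 0, 0, 0]
  [0, 0, 4, 0, 0]
  [0, 0, 0, 4, 0]
  [0, 0, 0, 0, 4]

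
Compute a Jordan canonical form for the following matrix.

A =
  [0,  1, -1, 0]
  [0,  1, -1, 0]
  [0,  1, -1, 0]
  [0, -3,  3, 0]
J_2(0) ⊕ J_1(0) ⊕ J_1(0)

The characteristic polynomial is
  det(x·I − A) = x^4

Eigenvalues and multiplicities (the geometric multiplicity of λ is n − rank(A − λI), which equals the number of Jordan blocks for λ):
  λ = 0: algebraic multiplicity = 4, geometric multiplicity = 3

Determining the block sizes for each eigenvalue:
  λ = 0: 3 blocks summing to 4 forces exactly one block of size 2 and the rest size 1 → block sizes [2, 1, 1]

Assembling the blocks gives a Jordan form
J =
  [0, 1, 0, 0]
  [0, 0, 0, 0]
  [0, 0, 0, 0]
  [0, 0, 0, 0]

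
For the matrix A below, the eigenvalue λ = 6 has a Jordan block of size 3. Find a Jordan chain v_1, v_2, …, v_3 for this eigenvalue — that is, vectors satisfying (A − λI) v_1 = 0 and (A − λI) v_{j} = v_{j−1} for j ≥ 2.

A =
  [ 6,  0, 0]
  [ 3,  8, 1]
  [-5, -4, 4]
A Jordan chain for λ = 6 of length 3:
v_1 = (0, 1, -2)ᵀ
v_2 = (0, 3, -5)ᵀ
v_3 = (1, 0, 0)ᵀ

Let N = A − (6)·I. We want v_3 with N^3 v_3 = 0 but N^2 v_3 ≠ 0; then v_{j-1} := N · v_j for j = 3, …, 2.

Pick v_3 = (1, 0, 0)ᵀ.
Then v_2 = N · v_3 = (0, 3, -5)ᵀ.
Then v_1 = N · v_2 = (0, 1, -2)ᵀ.

Sanity check: (A − (6)·I) v_1 = (0, 0, 0)ᵀ = 0. ✓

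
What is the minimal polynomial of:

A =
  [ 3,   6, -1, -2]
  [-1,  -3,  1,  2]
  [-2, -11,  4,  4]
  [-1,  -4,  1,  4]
x^3 - 6*x^2 + 12*x - 8

The characteristic polynomial is χ_A(x) = (x - 2)^4, so the eigenvalues are known. The minimal polynomial is
  m_A(x) = Π_λ (x − λ)^{k_λ}
where k_λ is the size of the *largest* Jordan block for λ (equivalently, the smallest k with (A − λI)^k v = 0 for every generalised eigenvector v of λ).

  λ = 2: largest Jordan block has size 3, contributing (x − 2)^3

So m_A(x) = (x - 2)^3 = x^3 - 6*x^2 + 12*x - 8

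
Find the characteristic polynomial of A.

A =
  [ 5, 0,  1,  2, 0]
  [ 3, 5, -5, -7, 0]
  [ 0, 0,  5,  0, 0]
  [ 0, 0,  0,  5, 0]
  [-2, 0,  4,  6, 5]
x^5 - 25*x^4 + 250*x^3 - 1250*x^2 + 3125*x - 3125

Expanding det(x·I − A) (e.g. by cofactor expansion or by noting that A is similar to its Jordan form J, which has the same characteristic polynomial as A) gives
  χ_A(x) = x^5 - 25*x^4 + 250*x^3 - 1250*x^2 + 3125*x - 3125
which factors as (x - 5)^5. The eigenvalues (with algebraic multiplicities) are λ = 5 with multiplicity 5.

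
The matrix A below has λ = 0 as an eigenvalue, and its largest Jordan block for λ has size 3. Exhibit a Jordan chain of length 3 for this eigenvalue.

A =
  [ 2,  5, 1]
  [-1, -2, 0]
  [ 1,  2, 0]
A Jordan chain for λ = 0 of length 3:
v_1 = (2, -1, 1)ᵀ
v_2 = (5, -2, 2)ᵀ
v_3 = (0, 1, 0)ᵀ

Let N = A − (0)·I. We want v_3 with N^3 v_3 = 0 but N^2 v_3 ≠ 0; then v_{j-1} := N · v_j for j = 3, …, 2.

Pick v_3 = (0, 1, 0)ᵀ.
Then v_2 = N · v_3 = (5, -2, 2)ᵀ.
Then v_1 = N · v_2 = (2, -1, 1)ᵀ.

Sanity check: (A − (0)·I) v_1 = (0, 0, 0)ᵀ = 0. ✓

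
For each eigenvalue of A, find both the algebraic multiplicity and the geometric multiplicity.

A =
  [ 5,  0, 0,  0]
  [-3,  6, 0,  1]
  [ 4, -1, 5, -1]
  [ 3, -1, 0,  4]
λ = 5: alg = 4, geom = 2

Step 1 — factor the characteristic polynomial to read off the algebraic multiplicities:
  χ_A(x) = (x - 5)^4

Step 2 — compute geometric multiplicities via the rank-nullity identity g(λ) = n − rank(A − λI):
  rank(A − (5)·I) = 2, so dim ker(A − (5)·I) = n − 2 = 2

Summary:
  λ = 5: algebraic multiplicity = 4, geometric multiplicity = 2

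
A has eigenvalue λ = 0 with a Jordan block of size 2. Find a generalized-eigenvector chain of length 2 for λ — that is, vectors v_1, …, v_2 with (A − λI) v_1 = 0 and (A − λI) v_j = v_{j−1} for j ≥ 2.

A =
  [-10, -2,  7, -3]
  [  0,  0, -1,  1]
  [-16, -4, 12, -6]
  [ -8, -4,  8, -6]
A Jordan chain for λ = 0 of length 2:
v_1 = (2, -2, 4, 4)ᵀ
v_2 = (1, 1, 2, 0)ᵀ

Let N = A − (0)·I. We want v_2 with N^2 v_2 = 0 but N^1 v_2 ≠ 0; then v_{j-1} := N · v_j for j = 2, …, 2.

Pick v_2 = (1, 1, 2, 0)ᵀ.
Then v_1 = N · v_2 = (2, -2, 4, 4)ᵀ.

Sanity check: (A − (0)·I) v_1 = (0, 0, 0, 0)ᵀ = 0. ✓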